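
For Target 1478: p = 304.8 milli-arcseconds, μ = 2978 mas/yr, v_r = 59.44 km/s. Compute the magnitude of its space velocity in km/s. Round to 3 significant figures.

75.4 km/s

d = 1/p = 1/0.3048″ = 3.2808 pc.
μ = 2978 mas/yr = 2.978 ″/yr.
v_t = 4.740 μ d = 4.740 × 2.978 × 3.2808 = 46.311 km/s.
v = √(v_r² + v_t²) = √(59.44² + 46.311²) = √5677.82 = 75.351 km/s.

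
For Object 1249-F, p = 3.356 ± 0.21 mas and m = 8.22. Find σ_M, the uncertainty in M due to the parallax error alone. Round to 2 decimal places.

M = m − 5 log₁₀ d + 5 = m + 5 log₁₀ p + 5, so ∂M/∂p = 5/(p ln 10).
σ_M = (5/ln 10) · (σ_p/p) = 2.1715 × 0.21/3.356 = 2.1715 × 0.062574 = 0.13588.

σ_M = 0.14 mag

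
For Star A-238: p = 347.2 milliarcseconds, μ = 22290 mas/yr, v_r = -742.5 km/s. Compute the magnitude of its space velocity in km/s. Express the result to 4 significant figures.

d = 1/p = 1/0.3472″ = 2.8802 pc.
μ = 22290 mas/yr = 22.29 ″/yr.
v_t = 4.740 μ d = 4.740 × 22.29 × 2.8802 = 304.31 km/s.
v = √(v_r² + v_t²) = √((-742.5)² + 304.31²) = √643911 = 802.44 km/s.

802.4 km/s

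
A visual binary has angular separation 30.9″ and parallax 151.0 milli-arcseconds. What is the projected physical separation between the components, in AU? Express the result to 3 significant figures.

205 AU

d = 1/p = 1/0.1510″ = 6.6225 pc.
At distance d (pc), an angle of θ arcsec spans θ·d AU: s = 30.9 × 6.6225 = 204.64 AU.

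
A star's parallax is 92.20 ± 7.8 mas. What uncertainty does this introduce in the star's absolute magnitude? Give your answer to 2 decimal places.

σ_M = 0.18 mag

M = m − 5 log₁₀ d + 5 = m + 5 log₁₀ p + 5, so ∂M/∂p = 5/(p ln 10).
σ_M = (5/ln 10) · (σ_p/p) = 2.1715 × 7.8/92.20 = 2.1715 × 0.084599 = 0.18371.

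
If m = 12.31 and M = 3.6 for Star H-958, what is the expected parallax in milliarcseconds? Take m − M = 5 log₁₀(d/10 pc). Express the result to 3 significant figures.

m − M = 12.31 − 3.6 = 8.71.
d = 10^((m−M)/5 + 1) = 10^2.742 = 552.08 pc.
p = 1/d = 1/552.08 = 0.0018113 arcsec = 1.8113 mas.

1.81 mas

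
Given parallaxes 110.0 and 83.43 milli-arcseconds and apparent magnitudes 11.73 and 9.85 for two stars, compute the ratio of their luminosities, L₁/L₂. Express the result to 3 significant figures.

d₁ = 1/p₁ = 1/0.1100″ = 9.0909 pc; d₂ = 1/p₂ = 1/0.08343″ = 11.986 pc.
M₁ = m₁ − 5 log₁₀ d₁ + 5 = 11.73 − 4.7930 + 5 = 11.9370.
M₂ = 9.85 − 5.3934 + 5 = 9.4566.
L₁/L₂ = 10^(0.4(M₂ − M₁)) = 10^(0.4 × (-2.4804)) = 10^(-0.99216) = 0.10182.

L₁/L₂ = 0.102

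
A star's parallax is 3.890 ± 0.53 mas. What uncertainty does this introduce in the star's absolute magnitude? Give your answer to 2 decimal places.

M = m − 5 log₁₀ d + 5 = m + 5 log₁₀ p + 5, so ∂M/∂p = 5/(p ln 10).
σ_M = (5/ln 10) · (σ_p/p) = 2.1715 × 0.53/3.890 = 2.1715 × 0.13625 = 0.29587.

σ_M = 0.30 mag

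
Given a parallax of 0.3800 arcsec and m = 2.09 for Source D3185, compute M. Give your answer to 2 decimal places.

M = 4.99

d = 1/p = 1/0.3800″ = 2.6316 pc.
m − M = 5 log₁₀(2.6316) − 5 = 2.1011 − 5 = -2.8989.
M = m − (m − M) = 2.09 − (-2.8989) = 4.99.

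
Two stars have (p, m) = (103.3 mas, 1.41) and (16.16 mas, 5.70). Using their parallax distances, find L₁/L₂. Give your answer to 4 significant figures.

L₁/L₂ = 1.273

d₁ = 1/p₁ = 1/0.1033″ = 9.6805 pc; d₂ = 1/p₂ = 1/0.01616″ = 61.881 pc.
M₁ = m₁ − 5 log₁₀ d₁ + 5 = 1.41 − 4.9295 + 5 = 1.4805.
M₂ = 5.70 − 8.9578 + 5 = 1.7422.
L₁/L₂ = 10^(0.4(M₂ − M₁)) = 10^(0.4 × 0.2617) = 10^0.10468 = 1.2726.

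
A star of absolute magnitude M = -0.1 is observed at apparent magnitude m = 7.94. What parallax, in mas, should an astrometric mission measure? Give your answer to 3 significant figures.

2.47 mas

m − M = 7.94 − (-0.1) = 8.04.
d = 10^((m−M)/5 + 1) = 10^2.608 = 405.51 pc.
p = 1/d = 1/405.51 = 0.002466 arcsec = 2.466 mas.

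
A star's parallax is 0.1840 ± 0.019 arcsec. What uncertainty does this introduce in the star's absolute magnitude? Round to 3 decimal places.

M = m − 5 log₁₀ d + 5 = m + 5 log₁₀ p + 5, so ∂M/∂p = 5/(p ln 10).
σ_M = (5/ln 10) · (σ_p/p) = 2.1715 × 0.019/0.1840 = 2.1715 × 0.10326 = 0.22423.

σ_M = 0.224 mag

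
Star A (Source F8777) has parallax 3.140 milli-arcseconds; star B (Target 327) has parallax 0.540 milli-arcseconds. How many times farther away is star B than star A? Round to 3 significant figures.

5.81

Since d = 1/p, d_B/d_A = p_A/p_B.
= 3.140 / 0.540 = 5.8148.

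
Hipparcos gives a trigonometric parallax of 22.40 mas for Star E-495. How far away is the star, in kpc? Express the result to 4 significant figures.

0.04464 kpc

p = 22.40 mas = 0.02240 arcsec.
d = 1/p = 1/0.02240 = 44.643 pc.
= 0.044643 kpc.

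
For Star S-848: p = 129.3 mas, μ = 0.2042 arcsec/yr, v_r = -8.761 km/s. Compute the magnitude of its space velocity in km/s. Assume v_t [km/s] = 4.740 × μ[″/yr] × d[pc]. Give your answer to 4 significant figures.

11.52 km/s

d = 1/p = 1/0.1293″ = 7.734 pc.
v_t = 4.740 μ d = 4.740 × 0.2042 × 7.734 = 7.4858 km/s.
v = √(v_r² + v_t²) = √((-8.761)² + 7.4858²) = √132.792 = 11.524 km/s.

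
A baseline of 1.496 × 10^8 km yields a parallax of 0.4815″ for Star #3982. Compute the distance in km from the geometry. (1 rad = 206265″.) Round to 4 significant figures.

6.409 × 10^13 km

θ = 0.4815″ = 0.4815/206265 = 2.3344 × 10^-6 rad.
d = B/θ = (1.496 × 10^8) / (2.3344 × 10^-6) = 6.4085 × 10^13 km.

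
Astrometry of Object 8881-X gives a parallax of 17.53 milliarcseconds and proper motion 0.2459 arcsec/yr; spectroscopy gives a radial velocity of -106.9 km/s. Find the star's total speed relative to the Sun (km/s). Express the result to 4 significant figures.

125.9 km/s

d = 1/p = 1/0.01753″ = 57.045 pc.
v_t = 4.740 μ d = 4.740 × 0.2459 × 57.045 = 66.49 km/s.
v = √(v_r² + v_t²) = √((-106.9)² + 66.49²) = √15848.5 = 125.89 km/s.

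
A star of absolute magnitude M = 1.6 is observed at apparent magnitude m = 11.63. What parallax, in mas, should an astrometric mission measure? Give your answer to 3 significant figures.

m − M = 11.63 − 1.6 = 10.03.
d = 10^((m−M)/5 + 1) = 10^3.006 = 1013.9 pc.
p = 1/d = 1/1013.9 = 0.00098629 arcsec = 0.98629 mas.

0.986 mas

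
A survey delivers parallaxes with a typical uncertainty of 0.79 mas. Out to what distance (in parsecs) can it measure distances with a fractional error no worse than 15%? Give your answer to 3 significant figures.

σ_d/d = σ_p/p, so the condition is σ_p/p ≤ 0.15, i.e. p ≥ σ_p/0.15.
p_min = 0.79/0.15 = 5.2667 mas = 0.0052667 arcsec.
d_max = 1/p_min = 1/0.0052667 = 189.87 pc.

190 pc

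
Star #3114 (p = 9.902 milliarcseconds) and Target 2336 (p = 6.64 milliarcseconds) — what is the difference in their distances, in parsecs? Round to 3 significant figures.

d_A = 1/0.009902″ = 100.99 pc; d_B = 1/0.006640″ = 150.6 pc.
|d_B − d_A| = |150.6 − 100.99| = 49.61 pc.

49.6 pc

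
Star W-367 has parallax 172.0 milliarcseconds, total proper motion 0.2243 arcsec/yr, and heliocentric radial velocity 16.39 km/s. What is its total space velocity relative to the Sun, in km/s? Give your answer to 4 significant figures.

17.52 km/s

d = 1/p = 1/0.1720″ = 5.814 pc.
v_t = 4.740 μ d = 4.740 × 0.2243 × 5.814 = 6.1813 km/s.
v = √(v_r² + v_t²) = √(16.39² + 6.1813²) = √306.841 = 17.517 km/s.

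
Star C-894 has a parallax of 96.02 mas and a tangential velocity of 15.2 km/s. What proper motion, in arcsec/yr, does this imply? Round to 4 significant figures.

0.3079 arcsec/yr

d = 1/p = 1/0.09602″ = 10.414 pc.
μ = v_t / (4.74 d) = 15.2 / (4.74 × 10.414) = 15.2 / 49.362 = 0.30793 ″/yr.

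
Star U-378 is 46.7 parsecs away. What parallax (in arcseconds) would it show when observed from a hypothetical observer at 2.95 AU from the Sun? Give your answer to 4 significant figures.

0.06317 arcsec

p (arcsec) = B (AU) / d (pc).
p = 2.95 / 46.7 = 0.063169 arcsec.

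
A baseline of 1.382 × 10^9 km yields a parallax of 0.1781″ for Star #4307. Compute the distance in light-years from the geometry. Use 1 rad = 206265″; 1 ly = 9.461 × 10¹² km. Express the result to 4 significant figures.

θ = 0.1781″ = 0.1781/206265 = 8.6345 × 10^-7 rad.
d = B/θ = (1.382 × 10^9) / (8.6345 × 10^-7) = 1.6006 × 10^15 km = (1.6006 × 10^15) / (9.461 × 10^12) ly = 169.18 ly.

169.2 ly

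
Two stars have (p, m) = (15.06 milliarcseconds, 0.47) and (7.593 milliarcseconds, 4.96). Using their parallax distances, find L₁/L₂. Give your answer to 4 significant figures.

L₁/L₂ = 15.89

d₁ = 1/p₁ = 1/0.01506″ = 66.401 pc; d₂ = 1/p₂ = 1/0.007593″ = 131.7 pc.
M₁ = m₁ − 5 log₁₀ d₁ + 5 = 0.47 − 9.1109 + 5 = -3.6409.
M₂ = 4.96 − 10.5979 + 5 = -0.6379.
L₁/L₂ = 10^(0.4(M₂ − M₁)) = 10^(0.4 × 3.0030) = 10^1.20120 = 15.893.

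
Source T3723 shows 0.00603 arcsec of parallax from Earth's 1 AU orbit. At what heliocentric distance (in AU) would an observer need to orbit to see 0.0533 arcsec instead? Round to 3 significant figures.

8.84 AU

Parallax scales linearly with baseline: p ∝ B, so B = p_target / p_Earth × 1 AU.
B = 0.0533 / 0.00603 = 8.8391 AU.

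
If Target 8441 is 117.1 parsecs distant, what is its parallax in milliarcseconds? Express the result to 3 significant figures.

8.54 mas

p = 1/d = 1/117.1 = 0.0085397 arcsec.
= 0.0085397 × 1000 = 8.5397 mas.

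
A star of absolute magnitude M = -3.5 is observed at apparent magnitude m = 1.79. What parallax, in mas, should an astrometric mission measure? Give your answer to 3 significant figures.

8.75 mas

m − M = 1.79 − (-3.5) = 5.29.
d = 10^((m−M)/5 + 1) = 10^2.058 = 114.29 pc.
p = 1/d = 1/114.29 = 0.0087497 arcsec = 8.7497 mas.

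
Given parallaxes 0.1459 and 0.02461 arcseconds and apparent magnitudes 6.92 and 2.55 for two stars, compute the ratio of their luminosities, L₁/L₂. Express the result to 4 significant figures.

d₁ = 1/p₁ = 1/0.1459″ = 6.854 pc; d₂ = 1/p₂ = 1/0.02461″ = 40.634 pc.
M₁ = m₁ − 5 log₁₀ d₁ + 5 = 6.92 − 4.1797 + 5 = 7.7403.
M₂ = 2.55 − 8.0444 + 5 = -0.4944.
L₁/L₂ = 10^(0.4(M₂ − M₁)) = 10^(0.4 × (-8.2347)) = 10^(-3.29388) = 0.0005083.

L₁/L₂ = 0.0005083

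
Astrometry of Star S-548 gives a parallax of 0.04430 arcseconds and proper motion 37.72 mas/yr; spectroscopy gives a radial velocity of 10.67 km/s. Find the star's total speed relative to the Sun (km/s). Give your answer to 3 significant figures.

d = 1/p = 1/0.04430″ = 22.573 pc.
μ = 37.72 mas/yr = 0.03772 ″/yr.
v_t = 4.740 μ d = 4.740 × 0.03772 × 22.573 = 4.0359 km/s.
v = √(v_r² + v_t²) = √(10.67² + 4.0359²) = √130.137 = 11.408 km/s.

11.4 km/s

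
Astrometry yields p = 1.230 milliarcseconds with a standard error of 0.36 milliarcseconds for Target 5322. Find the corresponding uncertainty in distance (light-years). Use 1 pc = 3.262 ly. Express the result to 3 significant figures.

776 ly

d = 1/p, so σ_d = σ_p / p².
σ_d = 0.000360 / (0.001230)² = 0.000360 / 0.0000015129 = 237.95 pc = 237.95 × 3.262 ly = 776.19 ly.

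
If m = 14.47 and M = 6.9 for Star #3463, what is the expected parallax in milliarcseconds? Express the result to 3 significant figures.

3.06 mas

m − M = 14.47 − 6.9 = 7.57.
d = 10^((m−M)/5 + 1) = 10^2.514 = 326.59 pc.
p = 1/d = 1/326.59 = 0.0030619 arcsec = 3.0619 mas.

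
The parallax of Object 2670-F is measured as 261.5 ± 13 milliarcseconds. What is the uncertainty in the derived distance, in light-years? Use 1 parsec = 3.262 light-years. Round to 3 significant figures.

d = 1/p, so σ_d = σ_p / p².
σ_d = 0.0130 / (0.2615)² = 0.0130 / 0.068382 = 0.19011 pc = 0.19011 × 3.262 ly = 0.62014 ly.

0.620 ly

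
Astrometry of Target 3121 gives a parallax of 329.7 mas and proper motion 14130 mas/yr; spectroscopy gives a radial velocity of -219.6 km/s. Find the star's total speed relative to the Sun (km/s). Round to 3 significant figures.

d = 1/p = 1/0.3297″ = 3.0331 pc.
μ = 14130 mas/yr = 14.13 ″/yr.
v_t = 4.740 μ d = 4.740 × 14.13 × 3.0331 = 203.15 km/s.
v = √(v_r² + v_t²) = √((-219.6)² + 203.15²) = √89494.1 = 299.16 km/s.

299 km/s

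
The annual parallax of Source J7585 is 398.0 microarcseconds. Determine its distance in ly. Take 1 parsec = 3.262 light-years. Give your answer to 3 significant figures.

p = 398.0 microarcseconds = 0.0003980 arcsec.
d = 1/p = 1/0.0003980 = 2512.6 pc.
In light-years: 2512.6 × 3.262 = 8196.1 ly.

8200 ly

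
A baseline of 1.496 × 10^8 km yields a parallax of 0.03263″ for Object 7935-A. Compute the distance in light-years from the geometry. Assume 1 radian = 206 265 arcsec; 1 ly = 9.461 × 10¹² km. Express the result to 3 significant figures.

θ = 0.03263″ = 0.03263/206265 = 1.5819 × 10^-7 rad.
d = B/θ = (1.496 × 10^8) / (1.5819 × 10^-7) = 9.4570 × 10^14 km = (9.4570 × 10^14) / (9.461 × 10^12) ly = 99.958 ly.

100 ly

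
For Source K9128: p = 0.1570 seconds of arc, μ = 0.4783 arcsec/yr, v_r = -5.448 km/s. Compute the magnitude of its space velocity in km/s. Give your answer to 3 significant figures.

15.4 km/s

d = 1/p = 1/0.1570″ = 6.3694 pc.
v_t = 4.740 μ d = 4.740 × 0.4783 × 6.3694 = 14.44 km/s.
v = √(v_r² + v_t²) = √((-5.448)² + 14.44²) = √238.194 = 15.434 km/s.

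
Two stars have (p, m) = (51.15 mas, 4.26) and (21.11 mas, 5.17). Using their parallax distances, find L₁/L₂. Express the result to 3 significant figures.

d₁ = 1/p₁ = 1/0.05115″ = 19.55 pc; d₂ = 1/p₂ = 1/0.02111″ = 47.371 pc.
M₁ = m₁ − 5 log₁₀ d₁ + 5 = 4.26 − 6.4557 + 5 = 2.8043.
M₂ = 5.17 − 8.3776 + 5 = 1.7924.
L₁/L₂ = 10^(0.4(M₂ − M₁)) = 10^(0.4 × (-1.0119)) = 10^(-0.40476) = 0.39377.

L₁/L₂ = 0.394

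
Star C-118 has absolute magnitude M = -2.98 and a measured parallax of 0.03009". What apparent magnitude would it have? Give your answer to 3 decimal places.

m = -0.372

d = 1/p = 1/0.03009″ = 33.234 pc.
m − M = 5 log₁₀ d − 5 = 5 log₁₀(33.234) − 5 = 7.6079 − 5 = 2.6079.
m = M + (m − M) = -2.98 + 2.6079 = -0.372.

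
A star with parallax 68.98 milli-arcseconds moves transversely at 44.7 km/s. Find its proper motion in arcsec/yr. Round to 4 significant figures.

0.6505 arcsec/yr

d = 1/p = 1/0.06898″ = 14.497 pc.
μ = v_t / (4.74 d) = 44.7 / (4.74 × 14.497) = 44.7 / 68.716 = 0.6505 ″/yr.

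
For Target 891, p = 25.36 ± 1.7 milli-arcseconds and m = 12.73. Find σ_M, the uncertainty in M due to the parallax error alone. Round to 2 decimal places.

σ_M = 0.15 mag

M = m − 5 log₁₀ d + 5 = m + 5 log₁₀ p + 5, so ∂M/∂p = 5/(p ln 10).
σ_M = (5/ln 10) · (σ_p/p) = 2.1715 × 1.7/25.36 = 2.1715 × 0.067035 = 0.14557.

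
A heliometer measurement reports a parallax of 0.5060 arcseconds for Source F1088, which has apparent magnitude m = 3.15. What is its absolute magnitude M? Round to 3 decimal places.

d = 1/p = 1/0.5060″ = 1.9763 pc.
m − M = 5 log₁₀(1.9763) − 5 = 1.4793 − 5 = -3.5207.
M = m − (m − M) = 3.15 − (-3.5207) = 6.671.

M = 6.671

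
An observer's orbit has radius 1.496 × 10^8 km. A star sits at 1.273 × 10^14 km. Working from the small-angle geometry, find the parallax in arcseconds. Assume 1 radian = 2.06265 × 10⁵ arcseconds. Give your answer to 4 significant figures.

θ ≈ B/d = (1.496 × 10^8) / (1.273 × 10^14) = 1.1752 × 10^-6 rad.
In arcseconds: 1.1752 × 10^-6 × 206265 = 0.2424″.

0.2424 arcsec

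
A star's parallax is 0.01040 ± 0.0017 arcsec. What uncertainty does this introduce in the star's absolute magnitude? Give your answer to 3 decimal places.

σ_M = 0.355 mag

M = m − 5 log₁₀ d + 5 = m + 5 log₁₀ p + 5, so ∂M/∂p = 5/(p ln 10).
σ_M = (5/ln 10) · (σ_p/p) = 2.1715 × 0.0017/0.01040 = 2.1715 × 0.16346 = 0.35495.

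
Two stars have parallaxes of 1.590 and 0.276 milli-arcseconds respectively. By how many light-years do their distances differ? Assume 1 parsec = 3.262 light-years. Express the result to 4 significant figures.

9767 ly

d_A = 1/0.001590″ = 628.93 pc; d_B = 1/0.0002760″ = 3623.2 pc.
|d_B − d_A| = |3623.2 − 628.93| = 2994.3 pc = 2994.3 × 3.262 ly = 9767.4 ly.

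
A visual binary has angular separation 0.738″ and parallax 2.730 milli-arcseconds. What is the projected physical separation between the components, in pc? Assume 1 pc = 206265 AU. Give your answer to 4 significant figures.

d = 1/p = 1/0.002730″ = 366.3 pc.
At distance d (pc), an angle of θ arcsec spans θ·d AU: s = 0.738 × 366.3 = 270.33 AU.
= 270.33 / 206265 = 0.0013106 pc.

0.001311 pc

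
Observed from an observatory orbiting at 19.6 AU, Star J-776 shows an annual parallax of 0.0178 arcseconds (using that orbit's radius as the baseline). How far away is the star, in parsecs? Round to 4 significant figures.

1101 pc

With baseline B (in AU) and parallax p (in arcsec), d = B/p parsecs.
d = 19.6 / 0.0178 = 1101.1 pc.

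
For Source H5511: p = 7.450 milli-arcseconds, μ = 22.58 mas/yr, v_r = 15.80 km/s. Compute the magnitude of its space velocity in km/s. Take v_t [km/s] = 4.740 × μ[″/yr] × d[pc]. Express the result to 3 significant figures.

d = 1/p = 1/0.007450″ = 134.23 pc.
μ = 22.58 mas/yr = 0.02258 ″/yr.
v_t = 4.740 μ d = 4.740 × 0.02258 × 134.23 = 14.367 km/s.
v = √(v_r² + v_t²) = √(15.80² + 14.367²) = √456.051 = 21.355 km/s.

21.4 km/s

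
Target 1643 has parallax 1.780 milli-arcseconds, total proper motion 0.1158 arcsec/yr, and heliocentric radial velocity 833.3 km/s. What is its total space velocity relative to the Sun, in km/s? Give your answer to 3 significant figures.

889 km/s

d = 1/p = 1/0.001780″ = 561.8 pc.
v_t = 4.740 μ d = 4.740 × 0.1158 × 561.8 = 308.37 km/s.
v = √(v_r² + v_t²) = √(833.3² + 308.37²) = √789481 = 888.53 km/s.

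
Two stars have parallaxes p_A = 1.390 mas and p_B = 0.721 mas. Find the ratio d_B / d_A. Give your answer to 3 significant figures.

1.93

Since d = 1/p, d_B/d_A = p_A/p_B.
= 1.390 / 0.721 = 1.9279.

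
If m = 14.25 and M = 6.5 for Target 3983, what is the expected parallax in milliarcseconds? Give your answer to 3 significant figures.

m − M = 14.25 − 6.5 = 7.75.
d = 10^((m−M)/5 + 1) = 10^2.550 = 354.81 pc.
p = 1/d = 1/354.81 = 0.0028184 arcsec = 2.8184 mas.

2.82 mas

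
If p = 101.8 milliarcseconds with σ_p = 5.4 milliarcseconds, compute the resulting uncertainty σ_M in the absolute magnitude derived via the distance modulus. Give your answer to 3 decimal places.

M = m − 5 log₁₀ d + 5 = m + 5 log₁₀ p + 5, so ∂M/∂p = 5/(p ln 10).
σ_M = (5/ln 10) · (σ_p/p) = 2.1715 × 5.4/101.8 = 2.1715 × 0.053045 = 0.11519.

σ_M = 0.115 mag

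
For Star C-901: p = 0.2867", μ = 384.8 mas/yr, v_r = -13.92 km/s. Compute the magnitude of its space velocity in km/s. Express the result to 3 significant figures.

d = 1/p = 1/0.2867″ = 3.488 pc.
μ = 384.8 mas/yr = 0.3848 ″/yr.
v_t = 4.740 μ d = 4.740 × 0.3848 × 3.488 = 6.3619 km/s.
v = √(v_r² + v_t²) = √((-13.92)² + 6.3619²) = √234.24 = 15.305 km/s.

15.3 km/s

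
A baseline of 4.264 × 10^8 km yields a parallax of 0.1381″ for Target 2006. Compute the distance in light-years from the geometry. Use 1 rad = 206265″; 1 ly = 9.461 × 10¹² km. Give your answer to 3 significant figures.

67.3 ly

θ = 0.1381″ = 0.1381/206265 = 6.6953 × 10^-7 rad.
d = B/θ = (4.264 × 10^8) / (6.6953 × 10^-7) = 6.3686 × 10^14 km = (6.3686 × 10^14) / (9.461 × 10^12) ly = 67.314 ly.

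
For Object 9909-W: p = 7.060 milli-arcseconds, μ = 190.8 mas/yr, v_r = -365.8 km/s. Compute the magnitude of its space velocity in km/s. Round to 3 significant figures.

388 km/s

d = 1/p = 1/0.007060″ = 141.64 pc.
μ = 190.8 mas/yr = 0.1908 ″/yr.
v_t = 4.740 μ d = 4.740 × 0.1908 × 141.64 = 128.1 km/s.
v = √(v_r² + v_t²) = √((-365.8)² + 128.1²) = √150219 = 387.58 km/s.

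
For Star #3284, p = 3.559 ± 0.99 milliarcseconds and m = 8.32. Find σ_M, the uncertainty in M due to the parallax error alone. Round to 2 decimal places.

σ_M = 0.60 mag

M = m − 5 log₁₀ d + 5 = m + 5 log₁₀ p + 5, so ∂M/∂p = 5/(p ln 10).
σ_M = (5/ln 10) · (σ_p/p) = 2.1715 × 0.99/3.559 = 2.1715 × 0.27817 = 0.60405.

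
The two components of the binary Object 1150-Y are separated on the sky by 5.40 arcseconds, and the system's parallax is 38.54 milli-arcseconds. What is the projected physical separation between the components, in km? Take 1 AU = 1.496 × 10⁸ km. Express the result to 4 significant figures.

2.096 × 10^10 km

d = 1/p = 1/0.03854″ = 25.947 pc.
At distance d (pc), an angle of θ arcsec spans θ·d AU: s = 5.40 × 25.947 = 140.11 AU.
= 140.11 × 1.496 × 10⁸ km = 2.0960 × 10^10 km.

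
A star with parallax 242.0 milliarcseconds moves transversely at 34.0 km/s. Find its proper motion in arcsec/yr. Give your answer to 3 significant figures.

d = 1/p = 1/0.2420″ = 4.1322 pc.
μ = v_t / (4.74 d) = 34.0 / (4.74 × 4.1322) = 34.0 / 19.587 = 1.7358 ″/yr.

1.74 arcsec/yr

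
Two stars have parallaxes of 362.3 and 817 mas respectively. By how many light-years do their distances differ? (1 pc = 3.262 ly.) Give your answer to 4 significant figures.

5.011 ly

d_A = 1/0.3623″ = 2.7601 pc; d_B = 1/0.8170″ = 1.224 pc.
|d_B − d_A| = |1.224 − 2.7601| = 1.5361 pc = 1.5361 × 3.262 ly = 5.0108 ly.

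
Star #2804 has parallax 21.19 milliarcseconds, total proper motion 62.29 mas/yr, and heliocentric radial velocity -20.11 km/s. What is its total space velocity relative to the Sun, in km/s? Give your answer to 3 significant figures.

24.5 km/s

d = 1/p = 1/0.02119″ = 47.192 pc.
μ = 62.29 mas/yr = 0.06229 ″/yr.
v_t = 4.740 μ d = 4.740 × 0.06229 × 47.192 = 13.934 km/s.
v = √(v_r² + v_t²) = √((-20.11)² + 13.934²) = √598.568 = 24.466 km/s.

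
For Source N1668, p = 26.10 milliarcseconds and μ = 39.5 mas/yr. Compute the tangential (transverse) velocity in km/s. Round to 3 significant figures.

d = 1/p = 1/0.02610″ = 38.314 pc.
μ = 39.5 mas/yr = 0.0395 ″/yr.
v_t = 4.74 × μ × d = 4.74 × 0.0395 × 38.314 = 7.1735 km/s.

7.17 km/s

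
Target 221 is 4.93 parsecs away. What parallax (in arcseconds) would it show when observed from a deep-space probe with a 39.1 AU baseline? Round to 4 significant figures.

7.931 arcsec

p (arcsec) = B (AU) / d (pc).
p = 39.1 / 4.93 = 7.931 arcsec.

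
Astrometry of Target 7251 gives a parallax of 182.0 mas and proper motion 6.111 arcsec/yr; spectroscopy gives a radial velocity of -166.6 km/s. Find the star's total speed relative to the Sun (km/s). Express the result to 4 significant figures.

230.4 km/s

d = 1/p = 1/0.1820″ = 5.4945 pc.
v_t = 4.740 μ d = 4.740 × 6.111 × 5.4945 = 159.15 km/s.
v = √(v_r² + v_t²) = √((-166.6)² + 159.15²) = √53084.3 = 230.4 km/s.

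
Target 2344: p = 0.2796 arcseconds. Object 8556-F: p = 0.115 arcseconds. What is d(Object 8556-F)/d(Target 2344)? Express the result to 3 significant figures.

2.43

Since d = 1/p, d_B/d_A = p_A/p_B.
= 0.2796 / 0.115 = 2.4313.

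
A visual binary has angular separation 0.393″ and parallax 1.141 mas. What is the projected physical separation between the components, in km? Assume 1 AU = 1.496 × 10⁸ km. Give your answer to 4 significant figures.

5.153 × 10^10 km

d = 1/p = 1/0.001141″ = 876.42 pc.
At distance d (pc), an angle of θ arcsec spans θ·d AU: s = 0.393 × 876.42 = 344.43 AU.
= 344.43 × 1.496 × 10⁸ km = 5.1527 × 10^10 km.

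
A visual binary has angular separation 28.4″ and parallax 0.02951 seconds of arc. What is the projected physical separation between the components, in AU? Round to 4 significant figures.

962.4 AU

d = 1/p = 1/0.02951″ = 33.887 pc.
At distance d (pc), an angle of θ arcsec spans θ·d AU: s = 28.4 × 33.887 = 962.39 AU.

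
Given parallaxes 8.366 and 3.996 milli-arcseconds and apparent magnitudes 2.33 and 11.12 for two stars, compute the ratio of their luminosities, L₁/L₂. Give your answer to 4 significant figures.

L₁/L₂ = 748.5

d₁ = 1/p₁ = 1/0.008366″ = 119.53 pc; d₂ = 1/p₂ = 1/0.003996″ = 250.25 pc.
M₁ = m₁ − 5 log₁₀ d₁ + 5 = 2.33 − 10.3874 + 5 = -3.0574.
M₂ = 11.12 − 11.9919 + 5 = 4.1281.
L₁/L₂ = 10^(0.4(M₂ − M₁)) = 10^(0.4 × 7.1855) = 10^2.87420 = 748.51.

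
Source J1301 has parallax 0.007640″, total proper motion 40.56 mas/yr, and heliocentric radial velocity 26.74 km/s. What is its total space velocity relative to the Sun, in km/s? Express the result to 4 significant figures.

d = 1/p = 1/0.007640″ = 130.89 pc.
μ = 40.56 mas/yr = 0.04056 ″/yr.
v_t = 4.740 μ d = 4.740 × 0.04056 × 130.89 = 25.164 km/s.
v = √(v_r² + v_t²) = √(26.74² + 25.164²) = √1348.25 = 36.719 km/s.

36.72 km/s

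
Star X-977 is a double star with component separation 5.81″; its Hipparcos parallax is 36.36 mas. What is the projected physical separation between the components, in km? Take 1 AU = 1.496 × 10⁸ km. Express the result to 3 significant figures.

2.39 × 10^10 km

d = 1/p = 1/0.03636″ = 27.503 pc.
At distance d (pc), an angle of θ arcsec spans θ·d AU: s = 5.81 × 27.503 = 159.79 AU.
= 159.79 × 1.496 × 10⁸ km = 2.3905 × 10^10 km.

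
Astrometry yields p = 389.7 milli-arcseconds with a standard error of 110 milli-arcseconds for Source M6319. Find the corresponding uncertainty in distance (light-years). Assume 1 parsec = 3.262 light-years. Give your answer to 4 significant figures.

d = 1/p, so σ_d = σ_p / p².
σ_d = 0.110 / (0.3897)² = 0.110 / 0.15187 = 0.7243 pc = 0.7243 × 3.262 ly = 2.3627 ly.

2.363 ly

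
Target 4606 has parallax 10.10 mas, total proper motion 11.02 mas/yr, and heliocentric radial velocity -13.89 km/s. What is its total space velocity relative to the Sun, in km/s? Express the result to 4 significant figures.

d = 1/p = 1/0.01010″ = 99.01 pc.
μ = 11.02 mas/yr = 0.01102 ″/yr.
v_t = 4.740 μ d = 4.740 × 0.01102 × 99.01 = 5.1718 km/s.
v = √(v_r² + v_t²) = √((-13.89)² + 5.1718²) = √219.68 = 14.822 km/s.

14.82 km/s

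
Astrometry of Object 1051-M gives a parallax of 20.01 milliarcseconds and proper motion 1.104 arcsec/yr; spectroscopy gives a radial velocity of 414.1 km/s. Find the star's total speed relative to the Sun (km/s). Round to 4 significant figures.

489.8 km/s

d = 1/p = 1/0.02001″ = 49.975 pc.
v_t = 4.740 μ d = 4.740 × 1.104 × 49.975 = 261.52 km/s.
v = √(v_r² + v_t²) = √(414.1² + 261.52²) = √239872 = 489.77 km/s.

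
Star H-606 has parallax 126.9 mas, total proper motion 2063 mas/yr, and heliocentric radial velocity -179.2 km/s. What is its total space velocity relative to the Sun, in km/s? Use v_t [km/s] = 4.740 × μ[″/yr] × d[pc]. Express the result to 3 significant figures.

195 km/s

d = 1/p = 1/0.1269″ = 7.8802 pc.
μ = 2063 mas/yr = 2.063 ″/yr.
v_t = 4.740 μ d = 4.740 × 2.063 × 7.8802 = 77.057 km/s.
v = √(v_r² + v_t²) = √((-179.2)² + 77.057²) = √38050.4 = 195.07 km/s.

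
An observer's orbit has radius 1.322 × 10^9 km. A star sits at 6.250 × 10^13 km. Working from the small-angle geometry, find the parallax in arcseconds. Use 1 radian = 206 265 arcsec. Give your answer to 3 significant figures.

θ ≈ B/d = (1.322 × 10^9) / (6.250 × 10^13) = 2.1152 × 10^-5 rad.
In arcseconds: 2.1152 × 10^-5 × 206265 = 4.3629″.

4.36 arcsec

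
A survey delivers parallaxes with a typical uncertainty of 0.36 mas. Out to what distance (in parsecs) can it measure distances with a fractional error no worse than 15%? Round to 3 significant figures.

417 pc

σ_d/d = σ_p/p, so the condition is σ_p/p ≤ 0.15, i.e. p ≥ σ_p/0.15.
p_min = 0.36/0.15 = 2.4 mas = 0.0024 arcsec.
d_max = 1/p_min = 1/0.0024 = 416.67 pc.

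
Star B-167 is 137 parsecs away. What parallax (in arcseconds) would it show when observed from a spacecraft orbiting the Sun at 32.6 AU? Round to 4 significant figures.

p (arcsec) = B (AU) / d (pc).
p = 32.6 / 137 = 0.23796 arcsec.

0.2380 arcsec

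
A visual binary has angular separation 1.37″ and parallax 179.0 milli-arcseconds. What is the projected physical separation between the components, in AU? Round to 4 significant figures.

7.654 AU

d = 1/p = 1/0.1790″ = 5.5866 pc.
At distance d (pc), an angle of θ arcsec spans θ·d AU: s = 1.37 × 5.5866 = 7.6536 AU.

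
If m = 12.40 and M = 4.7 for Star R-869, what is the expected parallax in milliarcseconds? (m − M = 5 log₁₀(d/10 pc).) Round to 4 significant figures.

m − M = 12.40 − 4.7 = 7.70.
d = 10^((m−M)/5 + 1) = 10^2.540 = 346.74 pc.
p = 1/d = 1/346.74 = 0.002884 arcsec = 2.884 mas.

2.884 mas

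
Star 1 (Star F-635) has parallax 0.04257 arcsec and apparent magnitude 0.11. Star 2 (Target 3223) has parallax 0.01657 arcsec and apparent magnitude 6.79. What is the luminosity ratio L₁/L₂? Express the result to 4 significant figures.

d₁ = 1/p₁ = 1/0.04257″ = 23.491 pc; d₂ = 1/p₂ = 1/0.01657″ = 60.35 pc.
M₁ = m₁ − 5 log₁₀ d₁ + 5 = 0.11 − 6.8545 + 5 = -1.7445.
M₂ = 6.79 − 8.9034 + 5 = 2.8866.
L₁/L₂ = 10^(0.4(M₂ − M₁)) = 10^(0.4 × 4.6311) = 10^1.85244 = 71.193.

L₁/L₂ = 71.19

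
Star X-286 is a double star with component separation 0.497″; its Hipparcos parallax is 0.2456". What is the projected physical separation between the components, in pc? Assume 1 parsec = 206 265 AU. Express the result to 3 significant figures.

9.81 × 10^-6 pc

d = 1/p = 1/0.2456″ = 4.0717 pc.
At distance d (pc), an angle of θ arcsec spans θ·d AU: s = 0.497 × 4.0717 = 2.0236 AU.
= 2.0236 / 206265 = 9.8107 × 10^-6 pc.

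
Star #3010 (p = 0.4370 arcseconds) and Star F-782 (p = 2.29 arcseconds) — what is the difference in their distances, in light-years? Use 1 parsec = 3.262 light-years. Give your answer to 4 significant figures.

6.040 ly

d_A = 1/0.4370″ = 2.2883 pc; d_B = 1/2.290″ = 0.43668 pc.
|d_B − d_A| = |0.43668 − 2.2883| = 1.8516 pc = 1.8516 × 3.262 ly = 6.0399 ly.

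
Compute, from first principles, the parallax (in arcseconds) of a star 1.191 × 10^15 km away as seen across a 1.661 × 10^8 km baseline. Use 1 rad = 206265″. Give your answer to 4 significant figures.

θ ≈ B/d = (1.661 × 10^8) / (1.191 × 10^15) = 1.3946 × 10^-7 rad.
In arcseconds: 1.3946 × 10^-7 × 206265 = 0.028766″.

0.02877 arcsec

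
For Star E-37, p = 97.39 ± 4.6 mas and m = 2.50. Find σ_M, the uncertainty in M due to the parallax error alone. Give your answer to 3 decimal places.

σ_M = 0.103 mag

M = m − 5 log₁₀ d + 5 = m + 5 log₁₀ p + 5, so ∂M/∂p = 5/(p ln 10).
σ_M = (5/ln 10) · (σ_p/p) = 2.1715 × 4.6/97.39 = 2.1715 × 0.047233 = 0.10257.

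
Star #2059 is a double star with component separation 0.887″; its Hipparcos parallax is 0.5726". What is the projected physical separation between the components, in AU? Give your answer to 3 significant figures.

1.55 AU

d = 1/p = 1/0.5726″ = 1.7464 pc.
At distance d (pc), an angle of θ arcsec spans θ·d AU: s = 0.887 × 1.7464 = 1.5491 AU.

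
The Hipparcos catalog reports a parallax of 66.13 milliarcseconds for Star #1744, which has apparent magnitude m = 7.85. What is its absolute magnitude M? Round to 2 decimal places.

d = 1/p = 1/0.06613″ = 15.122 pc.
m − M = 5 log₁₀(15.122) − 5 = 5.8980 − 5 = 0.8980.
M = m − (m − M) = 7.85 − 0.8980 = 6.95.

M = 6.95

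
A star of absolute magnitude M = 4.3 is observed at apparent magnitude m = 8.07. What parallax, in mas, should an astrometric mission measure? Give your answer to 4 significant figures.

17.62 mas

m − M = 8.07 − 4.3 = 3.77.
d = 10^((m−M)/5 + 1) = 10^1.754 = 56.754 pc.
p = 1/d = 1/56.754 = 0.01762 arcsec = 17.62 mas.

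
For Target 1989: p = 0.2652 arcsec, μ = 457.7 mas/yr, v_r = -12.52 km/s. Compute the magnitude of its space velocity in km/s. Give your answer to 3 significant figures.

d = 1/p = 1/0.2652″ = 3.7707 pc.
μ = 457.7 mas/yr = 0.4577 ″/yr.
v_t = 4.740 μ d = 4.740 × 0.4577 × 3.7707 = 8.1805 km/s.
v = √(v_r² + v_t²) = √((-12.52)² + 8.1805²) = √223.671 = 14.956 km/s.

15.0 km/s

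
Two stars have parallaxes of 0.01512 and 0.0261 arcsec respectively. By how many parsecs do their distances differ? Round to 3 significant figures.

27.8 pc

d_A = 1/0.01512″ = 66.138 pc; d_B = 1/0.02610″ = 38.314 pc.
|d_B − d_A| = |38.314 − 66.138| = 27.824 pc.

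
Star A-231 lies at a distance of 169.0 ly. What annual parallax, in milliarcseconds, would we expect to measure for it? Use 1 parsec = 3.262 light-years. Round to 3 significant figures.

d = 169.0 ly ÷ 3.262 = 51.809 pc.
p = 1/d = 1/51.809 = 0.019302 arcsec.
= 0.019302 × 1000 = 19.302 mas.

19.3 mas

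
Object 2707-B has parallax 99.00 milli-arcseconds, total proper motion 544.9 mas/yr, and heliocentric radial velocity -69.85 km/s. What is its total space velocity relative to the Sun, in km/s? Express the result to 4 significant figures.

74.56 km/s

d = 1/p = 1/0.09900″ = 10.101 pc.
μ = 544.9 mas/yr = 0.5449 ″/yr.
v_t = 4.740 μ d = 4.740 × 0.5449 × 10.101 = 26.089 km/s.
v = √(v_r² + v_t²) = √((-69.85)² + 26.089²) = √5559.66 = 74.563 km/s.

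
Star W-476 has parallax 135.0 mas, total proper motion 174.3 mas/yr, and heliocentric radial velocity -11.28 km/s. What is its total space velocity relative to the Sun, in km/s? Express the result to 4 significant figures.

d = 1/p = 1/0.1350″ = 7.4074 pc.
μ = 174.3 mas/yr = 0.1743 ″/yr.
v_t = 4.740 μ d = 4.740 × 0.1743 × 7.4074 = 6.1199 km/s.
v = √(v_r² + v_t²) = √((-11.28)² + 6.1199²) = √164.692 = 12.833 km/s.

12.83 km/s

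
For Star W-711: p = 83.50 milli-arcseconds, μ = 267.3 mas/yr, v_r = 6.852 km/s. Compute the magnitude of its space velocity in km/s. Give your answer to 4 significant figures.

d = 1/p = 1/0.08350″ = 11.976 pc.
μ = 267.3 mas/yr = 0.2673 ″/yr.
v_t = 4.740 μ d = 4.740 × 0.2673 × 11.976 = 15.174 km/s.
v = √(v_r² + v_t²) = √(6.852² + 15.174²) = √277.2 = 16.649 km/s.

16.65 km/s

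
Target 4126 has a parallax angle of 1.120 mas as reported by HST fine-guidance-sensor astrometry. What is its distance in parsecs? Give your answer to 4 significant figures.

892.9 pc

p = 1.120 mas = 0.001120 arcsec.
d = 1/p = 1/0.001120 = 892.86 pc.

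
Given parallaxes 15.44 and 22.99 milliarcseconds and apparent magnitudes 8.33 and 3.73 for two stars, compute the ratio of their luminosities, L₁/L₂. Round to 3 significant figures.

L₁/L₂ = 0.0320

d₁ = 1/p₁ = 1/0.01544″ = 64.767 pc; d₂ = 1/p₂ = 1/0.02299″ = 43.497 pc.
M₁ = m₁ − 5 log₁₀ d₁ + 5 = 8.33 − 9.0568 + 5 = 4.2732.
M₂ = 3.73 − 8.1923 + 5 = 0.5377.
L₁/L₂ = 10^(0.4(M₂ − M₁)) = 10^(0.4 × (-3.7355)) = 10^(-1.49420) = 0.032048.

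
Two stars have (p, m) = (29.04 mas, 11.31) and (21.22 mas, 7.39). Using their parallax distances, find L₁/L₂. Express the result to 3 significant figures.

L₁/L₂ = 0.0144

d₁ = 1/p₁ = 1/0.02904″ = 34.435 pc; d₂ = 1/p₂ = 1/0.02122″ = 47.125 pc.
M₁ = m₁ − 5 log₁₀ d₁ + 5 = 11.31 − 7.6850 + 5 = 8.6250.
M₂ = 7.39 − 8.3663 + 5 = 4.0237.
L₁/L₂ = 10^(0.4(M₂ − M₁)) = 10^(0.4 × (-4.6013)) = 10^(-1.84052) = 0.014437.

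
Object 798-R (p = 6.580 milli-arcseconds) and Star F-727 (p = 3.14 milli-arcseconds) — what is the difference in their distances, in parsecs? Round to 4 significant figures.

d_A = 1/0.006580″ = 151.98 pc; d_B = 1/0.003140″ = 318.47 pc.
|d_B − d_A| = |318.47 − 151.98| = 166.49 pc.

166.5 pc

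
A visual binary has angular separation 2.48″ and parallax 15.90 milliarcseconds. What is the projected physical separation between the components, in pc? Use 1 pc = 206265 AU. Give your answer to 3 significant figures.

0.000756 pc

d = 1/p = 1/0.01590″ = 62.893 pc.
At distance d (pc), an angle of θ arcsec spans θ·d AU: s = 2.48 × 62.893 = 155.97 AU.
= 155.97 / 206265 = 0.00075616 pc.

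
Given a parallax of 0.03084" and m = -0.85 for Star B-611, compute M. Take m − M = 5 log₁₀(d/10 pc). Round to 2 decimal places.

M = -3.40

d = 1/p = 1/0.03084″ = 32.425 pc.
m − M = 5 log₁₀(32.425) − 5 = 7.5544 − 5 = 2.5544.
M = m − (m − M) = -0.85 − 2.5544 = -3.40.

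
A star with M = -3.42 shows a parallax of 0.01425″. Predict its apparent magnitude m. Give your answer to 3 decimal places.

m = 0.811

d = 1/p = 1/0.01425″ = 70.175 pc.
m − M = 5 log₁₀ d − 5 = 5 log₁₀(70.175) − 5 = 9.2309 − 5 = 4.2309.
m = M + (m − M) = -3.42 + 4.2309 = 0.811.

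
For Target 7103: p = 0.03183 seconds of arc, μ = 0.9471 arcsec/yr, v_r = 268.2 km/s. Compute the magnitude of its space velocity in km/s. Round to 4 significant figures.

303.0 km/s

d = 1/p = 1/0.03183″ = 31.417 pc.
v_t = 4.740 μ d = 4.740 × 0.9471 × 31.417 = 141.04 km/s.
v = √(v_r² + v_t²) = √(268.2² + 141.04²) = √91823.5 = 303.02 km/s.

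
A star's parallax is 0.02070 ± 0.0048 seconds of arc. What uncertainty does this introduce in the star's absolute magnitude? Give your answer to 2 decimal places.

M = m − 5 log₁₀ d + 5 = m + 5 log₁₀ p + 5, so ∂M/∂p = 5/(p ln 10).
σ_M = (5/ln 10) · (σ_p/p) = 2.1715 × 0.0048/0.02070 = 2.1715 × 0.23188 = 0.50353.

σ_M = 0.50 mag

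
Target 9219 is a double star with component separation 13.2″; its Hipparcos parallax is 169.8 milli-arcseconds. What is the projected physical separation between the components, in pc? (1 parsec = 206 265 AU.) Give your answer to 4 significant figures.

d = 1/p = 1/0.1698″ = 5.8893 pc.
At distance d (pc), an angle of θ arcsec spans θ·d AU: s = 13.2 × 5.8893 = 77.739 AU.
= 77.739 / 206265 = 0.00037689 pc.

0.0003769 pc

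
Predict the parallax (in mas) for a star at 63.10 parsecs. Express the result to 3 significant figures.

p = 1/d = 1/63.1 = 0.015848 arcsec.
= 0.015848 × 1000 = 15.848 mas.

15.8 mas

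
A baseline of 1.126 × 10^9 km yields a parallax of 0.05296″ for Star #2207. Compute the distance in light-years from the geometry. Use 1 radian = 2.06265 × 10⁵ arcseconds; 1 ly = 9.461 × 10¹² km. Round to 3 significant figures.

464 ly

θ = 0.05296″ = 0.05296/206265 = 2.5676 × 10^-7 rad.
d = B/θ = (1.126 × 10^9) / (2.5676 × 10^-7) = 4.3854 × 10^15 km = (4.3854 × 10^15) / (9.461 × 10^12) ly = 463.52 ly.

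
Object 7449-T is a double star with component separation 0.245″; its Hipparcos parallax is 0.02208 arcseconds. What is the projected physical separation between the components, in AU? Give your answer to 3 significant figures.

d = 1/p = 1/0.02208″ = 45.29 pc.
At distance d (pc), an angle of θ arcsec spans θ·d AU: s = 0.245 × 45.29 = 11.096 AU.

11.1 AU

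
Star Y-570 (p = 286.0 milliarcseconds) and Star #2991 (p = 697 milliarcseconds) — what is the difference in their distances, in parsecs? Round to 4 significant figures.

2.062 pc

d_A = 1/0.2860″ = 3.4965 pc; d_B = 1/0.6970″ = 1.4347 pc.
|d_B − d_A| = |1.4347 − 3.4965| = 2.0618 pc.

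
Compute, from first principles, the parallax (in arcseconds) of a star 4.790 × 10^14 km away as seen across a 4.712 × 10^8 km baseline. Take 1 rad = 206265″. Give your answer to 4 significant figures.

θ ≈ B/d = (4.712 × 10^8) / (4.790 × 10^14) = 9.8372 × 10^-7 rad.
In arcseconds: 9.8372 × 10^-7 × 206265 = 0.20291″.

0.2029 arcsec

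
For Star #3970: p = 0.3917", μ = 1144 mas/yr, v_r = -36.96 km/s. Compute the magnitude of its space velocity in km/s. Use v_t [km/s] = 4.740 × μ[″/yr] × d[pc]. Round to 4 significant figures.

d = 1/p = 1/0.3917″ = 2.553 pc.
μ = 1144 mas/yr = 1.144 ″/yr.
v_t = 4.740 μ d = 4.740 × 1.144 × 2.553 = 13.844 km/s.
v = √(v_r² + v_t²) = √((-36.96)² + 13.844²) = √1557.7 = 39.468 km/s.

39.47 km/s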